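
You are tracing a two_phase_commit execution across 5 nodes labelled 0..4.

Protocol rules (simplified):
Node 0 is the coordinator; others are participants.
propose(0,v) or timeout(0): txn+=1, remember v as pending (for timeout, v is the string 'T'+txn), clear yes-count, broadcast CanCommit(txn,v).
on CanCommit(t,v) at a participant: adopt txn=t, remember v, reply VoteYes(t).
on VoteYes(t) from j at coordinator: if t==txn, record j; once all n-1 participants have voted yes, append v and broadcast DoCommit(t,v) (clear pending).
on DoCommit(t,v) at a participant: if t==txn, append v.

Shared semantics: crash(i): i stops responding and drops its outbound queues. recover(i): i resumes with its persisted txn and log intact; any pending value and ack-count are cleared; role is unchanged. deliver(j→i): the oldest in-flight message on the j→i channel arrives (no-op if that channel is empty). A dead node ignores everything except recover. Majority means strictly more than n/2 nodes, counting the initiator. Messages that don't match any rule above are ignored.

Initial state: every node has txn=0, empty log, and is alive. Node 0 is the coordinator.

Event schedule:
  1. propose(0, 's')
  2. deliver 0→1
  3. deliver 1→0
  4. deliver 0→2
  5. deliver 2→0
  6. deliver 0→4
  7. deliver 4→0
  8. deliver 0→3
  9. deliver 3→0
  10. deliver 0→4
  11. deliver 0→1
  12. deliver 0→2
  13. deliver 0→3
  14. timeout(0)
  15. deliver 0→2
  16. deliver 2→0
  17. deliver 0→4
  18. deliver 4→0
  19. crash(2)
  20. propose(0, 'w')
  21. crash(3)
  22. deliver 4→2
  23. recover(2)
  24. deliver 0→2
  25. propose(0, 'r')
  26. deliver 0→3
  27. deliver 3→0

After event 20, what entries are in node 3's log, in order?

1. propose(0,'s'):  <0:coor t1 ->
2. deliver 0→1:  <1:part t1 ->
3. deliver 1→0:  nop
4. deliver 0→2:  <2:part t1 ->
5. deliver 2→0:  nop
6. deliver 0→4:  <4:part t1 ->
7. deliver 4→0:  nop
8. deliver 0→3:  <3:part t1 ->
9. deliver 3→0:  <0:coor t1 s>
10. deliver 0→4:  <4:part t1 s>
11. deliver 0→1:  <1:part t1 s>
12. deliver 0→2:  <2:part t1 s>
13. deliver 0→3:  <3:part t1 s>
14. timeout(0):  <0:coor t2 s>
15. deliver 0→2:  <2:part t2 s>
16. deliver 2→0:  nop
17. deliver 0→4:  <4:part t2 s>
18. deliver 4→0:  nop
19. crash(2):  <2:✗part t2 s>
20. propose(0,'w'):  <0:coor t3 s>

s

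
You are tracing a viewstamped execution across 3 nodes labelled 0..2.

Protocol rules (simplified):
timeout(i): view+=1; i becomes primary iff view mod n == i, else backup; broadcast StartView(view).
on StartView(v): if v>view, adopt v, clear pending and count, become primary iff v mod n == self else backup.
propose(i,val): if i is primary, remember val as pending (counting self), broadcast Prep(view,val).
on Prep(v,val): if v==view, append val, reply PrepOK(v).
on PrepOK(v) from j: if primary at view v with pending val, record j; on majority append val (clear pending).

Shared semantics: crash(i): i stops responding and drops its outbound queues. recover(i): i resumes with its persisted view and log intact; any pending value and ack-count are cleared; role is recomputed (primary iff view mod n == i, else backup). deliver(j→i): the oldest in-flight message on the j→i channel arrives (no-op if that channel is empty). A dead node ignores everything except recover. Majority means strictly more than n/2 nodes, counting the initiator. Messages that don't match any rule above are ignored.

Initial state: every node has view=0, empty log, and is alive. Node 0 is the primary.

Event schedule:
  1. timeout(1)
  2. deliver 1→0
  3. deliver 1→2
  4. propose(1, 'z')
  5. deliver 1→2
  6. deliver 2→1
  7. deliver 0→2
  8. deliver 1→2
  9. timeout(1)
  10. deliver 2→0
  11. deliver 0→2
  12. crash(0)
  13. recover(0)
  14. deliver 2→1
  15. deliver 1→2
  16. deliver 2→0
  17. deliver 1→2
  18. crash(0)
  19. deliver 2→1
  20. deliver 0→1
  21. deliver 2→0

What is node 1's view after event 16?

1. timeout(1):  <1:prim v1 ->
2. deliver 1→0:  <0:back v1 ->
3. deliver 1→2:  <2:back v1 ->
4. propose(1,'z'):  nop
5. deliver 1→2:  <2:back v1 z>
6. deliver 2→1:  <1:prim v1 z>
7. deliver 0→2:  nop
8. deliver 1→2:  nop
9. timeout(1):  <1:back v2 z>
10. deliver 2→0:  nop
11. deliver 0→2:  nop
12. crash(0):  <0:✗back v1 ->
13. recover(0):  <0:back v1 ->
14. deliver 2→1:  nop
15. deliver 1→2:  <2:prim v2 z>
16. deliver 2→0:  nop

2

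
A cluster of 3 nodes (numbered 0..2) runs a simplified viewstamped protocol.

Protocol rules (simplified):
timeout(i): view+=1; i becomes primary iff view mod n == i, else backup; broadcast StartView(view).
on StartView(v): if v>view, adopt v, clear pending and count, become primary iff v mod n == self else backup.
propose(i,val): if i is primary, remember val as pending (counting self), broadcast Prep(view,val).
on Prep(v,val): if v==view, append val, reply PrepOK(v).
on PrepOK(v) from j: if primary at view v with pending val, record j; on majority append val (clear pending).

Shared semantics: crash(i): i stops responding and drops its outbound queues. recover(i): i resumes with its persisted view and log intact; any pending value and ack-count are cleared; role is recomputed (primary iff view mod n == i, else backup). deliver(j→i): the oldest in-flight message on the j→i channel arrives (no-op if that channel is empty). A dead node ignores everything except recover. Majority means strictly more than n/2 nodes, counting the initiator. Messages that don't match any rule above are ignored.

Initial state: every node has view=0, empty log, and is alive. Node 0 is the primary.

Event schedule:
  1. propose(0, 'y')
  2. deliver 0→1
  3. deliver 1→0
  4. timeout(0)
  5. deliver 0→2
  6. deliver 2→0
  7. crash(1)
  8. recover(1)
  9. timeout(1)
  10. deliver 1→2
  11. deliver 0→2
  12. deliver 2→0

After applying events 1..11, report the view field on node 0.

[1] propose(0,'y') → ∅
[2] deliver 0→1 → N1(back v0 [y])
[3] deliver 1→0 → N0(prim v0 [y])
[4] timeout(0) → N0(back v1 [y])
[5] deliver 0→2 → N2(back v0 [y])
[6] deliver 2→0 → ∅
[7] crash(1) → N1(✗back v0 [y])
[8] recover(1) → N1(back v0 [y])
[9] timeout(1) → N1(prim v1 [y])
[10] deliver 1→2 → N2(back v1 [y])
[11] deliver 0→2 → ∅

1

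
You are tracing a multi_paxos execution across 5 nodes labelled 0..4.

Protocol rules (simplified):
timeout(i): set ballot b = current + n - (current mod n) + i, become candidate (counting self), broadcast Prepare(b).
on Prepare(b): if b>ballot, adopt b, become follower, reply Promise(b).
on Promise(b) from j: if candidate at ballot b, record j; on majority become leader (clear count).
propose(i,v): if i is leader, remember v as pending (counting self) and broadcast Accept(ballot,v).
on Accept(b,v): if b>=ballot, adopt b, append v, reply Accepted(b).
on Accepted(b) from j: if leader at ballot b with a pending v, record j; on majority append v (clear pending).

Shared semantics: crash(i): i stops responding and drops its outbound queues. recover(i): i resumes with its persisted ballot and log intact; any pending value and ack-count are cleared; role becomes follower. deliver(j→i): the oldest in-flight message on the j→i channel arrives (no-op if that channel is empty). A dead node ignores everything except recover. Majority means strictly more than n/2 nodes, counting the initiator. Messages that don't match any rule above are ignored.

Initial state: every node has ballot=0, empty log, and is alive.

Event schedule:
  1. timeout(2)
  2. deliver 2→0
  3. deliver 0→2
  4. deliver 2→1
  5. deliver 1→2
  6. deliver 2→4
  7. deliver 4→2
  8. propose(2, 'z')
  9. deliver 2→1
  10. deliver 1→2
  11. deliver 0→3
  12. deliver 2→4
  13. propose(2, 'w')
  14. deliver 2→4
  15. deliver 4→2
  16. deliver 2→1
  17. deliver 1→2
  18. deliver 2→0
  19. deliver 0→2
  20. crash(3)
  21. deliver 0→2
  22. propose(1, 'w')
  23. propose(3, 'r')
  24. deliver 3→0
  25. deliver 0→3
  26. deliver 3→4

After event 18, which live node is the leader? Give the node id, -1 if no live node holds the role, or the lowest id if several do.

1. timeout(2):  <2:cand b7 ->
2. deliver 2→0:  <0:foll b7 ->
3. deliver 0→2:  nop
4. deliver 2→1:  <1:foll b7 ->
5. deliver 1→2:  <2:lead b7 ->
6. deliver 2→4:  <4:foll b7 ->
7. deliver 4→2:  nop
8. propose(2,'z'):  nop
9. deliver 2→1:  <1:foll b7 z>
10. deliver 1→2:  nop
11. deliver 0→3:  nop
12. deliver 2→4:  <4:foll b7 z>
13. propose(2,'w'):  nop
14. deliver 2→4:  <4:foll b7 z,w>
15. deliver 4→2:  nop
16. deliver 2→1:  <1:foll b7 z,w>
17. deliver 1→2:  <2:lead b7 w>
18. deliver 2→0:  <0:foll b7 z>

2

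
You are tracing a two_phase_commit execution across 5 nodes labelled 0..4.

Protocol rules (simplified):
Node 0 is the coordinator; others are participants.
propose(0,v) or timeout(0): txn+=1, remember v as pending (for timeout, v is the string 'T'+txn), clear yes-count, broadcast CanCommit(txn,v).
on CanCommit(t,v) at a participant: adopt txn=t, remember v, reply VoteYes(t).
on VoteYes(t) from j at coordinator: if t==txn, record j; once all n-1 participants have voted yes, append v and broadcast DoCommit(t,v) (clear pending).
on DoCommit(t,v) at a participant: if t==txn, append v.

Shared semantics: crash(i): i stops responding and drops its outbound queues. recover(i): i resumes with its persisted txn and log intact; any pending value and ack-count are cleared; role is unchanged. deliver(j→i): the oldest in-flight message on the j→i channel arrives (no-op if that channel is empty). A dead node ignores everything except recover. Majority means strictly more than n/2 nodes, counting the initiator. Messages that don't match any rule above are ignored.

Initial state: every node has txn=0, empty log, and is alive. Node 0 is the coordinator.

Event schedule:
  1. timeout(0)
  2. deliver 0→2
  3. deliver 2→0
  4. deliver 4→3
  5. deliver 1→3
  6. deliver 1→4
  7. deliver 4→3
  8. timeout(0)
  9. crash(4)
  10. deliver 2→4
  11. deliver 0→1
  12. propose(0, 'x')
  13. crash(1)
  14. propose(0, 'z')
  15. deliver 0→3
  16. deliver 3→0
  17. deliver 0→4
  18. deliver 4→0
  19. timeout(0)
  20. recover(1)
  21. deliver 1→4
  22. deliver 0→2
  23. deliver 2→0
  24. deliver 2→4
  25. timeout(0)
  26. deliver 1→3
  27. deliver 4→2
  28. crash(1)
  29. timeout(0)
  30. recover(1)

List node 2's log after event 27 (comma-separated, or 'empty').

empty

e1 timeout(0): 0[coor,t=1,-]
e2 deliver 0→2: 2[part,t=1,-]
e3 deliver 2→0: ·
e4 deliver 4→3: ·
e5 deliver 1→3: ·
e6 deliver 1→4: ·
e7 deliver 4→3: ·
e8 timeout(0): 0[coor,t=2,-]
e9 crash(4): 4[✗part,t=0,-]
e10 deliver 2→4: ·
e11 deliver 0→1: 1[part,t=1,-]
e12 propose(0,'x'): 0[coor,t=3,-]
e13 crash(1): 1[✗part,t=1,-]
e14 propose(0,'z'): 0[coor,t=4,-]
e15 deliver 0→3: 3[part,t=1,-]
e16 deliver 3→0: ·
e17 deliver 0→4: ·
e18 deliver 4→0: ·
e19 timeout(0): 0[coor,t=5,-]
e20 recover(1): 1[part,t=1,-]
e21 deliver 1→4: ·
e22 deliver 0→2: 2[part,t=2,-]
e23 deliver 2→0: ·
e24 deliver 2→4: ·
e25 timeout(0): 0[coor,t=6,-]
e26 deliver 1→3: ·
e27 deliver 4→2: ·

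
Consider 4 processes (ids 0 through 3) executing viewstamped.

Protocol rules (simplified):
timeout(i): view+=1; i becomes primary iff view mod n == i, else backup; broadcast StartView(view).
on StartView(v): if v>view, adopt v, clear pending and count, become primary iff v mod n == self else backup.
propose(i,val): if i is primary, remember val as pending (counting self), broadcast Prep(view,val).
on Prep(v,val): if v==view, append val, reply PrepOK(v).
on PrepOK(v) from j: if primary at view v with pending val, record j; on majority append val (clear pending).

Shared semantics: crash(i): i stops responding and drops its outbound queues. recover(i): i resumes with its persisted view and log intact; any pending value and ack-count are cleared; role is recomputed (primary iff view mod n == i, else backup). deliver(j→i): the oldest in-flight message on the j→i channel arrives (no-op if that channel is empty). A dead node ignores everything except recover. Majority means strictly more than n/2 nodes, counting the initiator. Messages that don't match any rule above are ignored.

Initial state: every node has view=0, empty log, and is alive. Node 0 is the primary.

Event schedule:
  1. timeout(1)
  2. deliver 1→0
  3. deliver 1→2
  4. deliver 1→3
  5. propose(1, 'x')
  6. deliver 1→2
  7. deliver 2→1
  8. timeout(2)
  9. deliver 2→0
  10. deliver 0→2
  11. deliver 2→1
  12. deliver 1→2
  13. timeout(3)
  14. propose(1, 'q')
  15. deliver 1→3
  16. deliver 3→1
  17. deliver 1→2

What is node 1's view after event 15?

2

e1 timeout(1): 1[prim,v=1,-]
e2 deliver 1→0: 0[back,v=1,-]
e3 deliver 1→2: 2[back,v=1,-]
e4 deliver 1→3: 3[back,v=1,-]
e5 propose(1,'x'): ·
e6 deliver 1→2: 2[back,v=1,x]
e7 deliver 2→1: ·
e8 timeout(2): 2[prim,v=2,x]
e9 deliver 2→0: 0[back,v=2,-]
e10 deliver 0→2: ·
e11 deliver 2→1: 1[back,v=2,-]
e12 deliver 1→2: ·
e13 timeout(3): 3[back,v=2,-]
e14 propose(1,'q'): ·
e15 deliver 1→3: ·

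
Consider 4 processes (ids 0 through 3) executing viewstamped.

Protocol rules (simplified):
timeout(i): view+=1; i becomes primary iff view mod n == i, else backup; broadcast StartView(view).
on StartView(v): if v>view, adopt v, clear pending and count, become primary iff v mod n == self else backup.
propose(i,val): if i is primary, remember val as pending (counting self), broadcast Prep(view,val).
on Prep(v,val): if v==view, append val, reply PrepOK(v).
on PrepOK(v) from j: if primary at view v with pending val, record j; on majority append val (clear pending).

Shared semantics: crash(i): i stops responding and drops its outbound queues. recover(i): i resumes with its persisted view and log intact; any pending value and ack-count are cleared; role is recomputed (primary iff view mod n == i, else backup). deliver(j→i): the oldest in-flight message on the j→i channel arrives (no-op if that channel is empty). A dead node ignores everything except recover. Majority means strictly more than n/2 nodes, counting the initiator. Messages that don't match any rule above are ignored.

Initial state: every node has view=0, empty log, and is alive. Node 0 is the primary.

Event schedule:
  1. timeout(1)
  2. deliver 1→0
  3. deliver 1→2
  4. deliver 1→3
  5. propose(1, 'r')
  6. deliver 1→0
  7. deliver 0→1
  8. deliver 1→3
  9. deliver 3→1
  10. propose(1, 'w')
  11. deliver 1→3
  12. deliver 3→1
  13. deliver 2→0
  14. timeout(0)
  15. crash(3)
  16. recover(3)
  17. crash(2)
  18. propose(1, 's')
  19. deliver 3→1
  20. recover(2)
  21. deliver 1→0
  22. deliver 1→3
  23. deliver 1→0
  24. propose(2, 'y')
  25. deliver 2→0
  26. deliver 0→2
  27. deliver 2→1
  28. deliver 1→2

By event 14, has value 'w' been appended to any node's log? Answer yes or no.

yes

[1] timeout(1) → N1(prim v1 [-])
[2] deliver 1→0 → N0(back v1 [-])
[3] deliver 1→2 → N2(back v1 [-])
[4] deliver 1→3 → N3(back v1 [-])
[5] propose(1,'r') → ∅
[6] deliver 1→0 → N0(back v1 [r])
[7] deliver 0→1 → ∅
[8] deliver 1→3 → N3(back v1 [r])
[9] deliver 3→1 → N1(prim v1 [r])
[10] propose(1,'w') → ∅
[11] deliver 1→3 → N3(back v1 [r,w])
[12] deliver 3→1 → ∅
[13] deliver 2→0 → ∅
[14] timeout(0) → N0(back v2 [r])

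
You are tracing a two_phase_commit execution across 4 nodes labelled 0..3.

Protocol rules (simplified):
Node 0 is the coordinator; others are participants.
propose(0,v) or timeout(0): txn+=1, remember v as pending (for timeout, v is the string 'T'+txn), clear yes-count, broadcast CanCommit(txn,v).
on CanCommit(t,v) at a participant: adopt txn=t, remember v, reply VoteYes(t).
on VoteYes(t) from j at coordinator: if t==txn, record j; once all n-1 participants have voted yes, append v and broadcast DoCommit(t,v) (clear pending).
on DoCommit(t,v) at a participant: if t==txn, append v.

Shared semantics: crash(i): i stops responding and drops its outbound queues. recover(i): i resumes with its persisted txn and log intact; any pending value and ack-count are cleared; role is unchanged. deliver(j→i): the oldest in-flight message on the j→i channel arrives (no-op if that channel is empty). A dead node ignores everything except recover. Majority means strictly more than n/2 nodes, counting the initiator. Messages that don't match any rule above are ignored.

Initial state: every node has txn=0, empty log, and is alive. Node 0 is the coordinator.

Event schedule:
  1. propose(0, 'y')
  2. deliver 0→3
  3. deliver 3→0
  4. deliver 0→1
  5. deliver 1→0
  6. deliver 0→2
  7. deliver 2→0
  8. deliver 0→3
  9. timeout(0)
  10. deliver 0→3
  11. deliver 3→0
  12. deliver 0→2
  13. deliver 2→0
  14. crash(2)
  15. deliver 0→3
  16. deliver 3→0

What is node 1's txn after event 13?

[1] propose(0,'y') → N0(coor t1 [-])
[2] deliver 0→3 → N3(part t1 [-])
[3] deliver 3→0 → ∅
[4] deliver 0→1 → N1(part t1 [-])
[5] deliver 1→0 → ∅
[6] deliver 0→2 → N2(part t1 [-])
[7] deliver 2→0 → N0(coor t1 [y])
[8] deliver 0→3 → N3(part t1 [y])
[9] timeout(0) → N0(coor t2 [y])
[10] deliver 0→3 → N3(part t2 [y])
[11] deliver 3→0 → ∅
[12] deliver 0→2 → N2(part t1 [y])
[13] deliver 2→0 → ∅

1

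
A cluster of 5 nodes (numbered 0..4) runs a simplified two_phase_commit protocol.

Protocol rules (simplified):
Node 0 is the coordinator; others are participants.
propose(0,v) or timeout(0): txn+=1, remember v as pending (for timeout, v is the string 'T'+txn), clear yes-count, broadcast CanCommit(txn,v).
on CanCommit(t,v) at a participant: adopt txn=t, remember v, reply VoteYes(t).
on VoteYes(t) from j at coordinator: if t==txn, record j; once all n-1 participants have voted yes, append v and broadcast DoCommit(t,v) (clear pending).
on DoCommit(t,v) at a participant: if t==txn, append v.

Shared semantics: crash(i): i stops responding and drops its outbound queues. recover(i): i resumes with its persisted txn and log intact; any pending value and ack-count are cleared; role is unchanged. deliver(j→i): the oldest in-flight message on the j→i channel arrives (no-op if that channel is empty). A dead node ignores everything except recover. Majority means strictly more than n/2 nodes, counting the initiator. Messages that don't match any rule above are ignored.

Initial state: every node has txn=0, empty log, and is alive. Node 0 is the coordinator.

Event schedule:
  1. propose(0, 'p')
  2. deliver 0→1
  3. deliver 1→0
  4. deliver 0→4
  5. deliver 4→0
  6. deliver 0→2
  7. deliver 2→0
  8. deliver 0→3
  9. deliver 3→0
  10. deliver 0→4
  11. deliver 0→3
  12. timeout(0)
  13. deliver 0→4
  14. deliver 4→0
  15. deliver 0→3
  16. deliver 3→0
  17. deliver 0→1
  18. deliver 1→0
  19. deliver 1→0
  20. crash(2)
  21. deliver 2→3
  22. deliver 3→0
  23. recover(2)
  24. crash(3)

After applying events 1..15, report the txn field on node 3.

2

step 1 propose(0,'p'): 0={coor,t=1,log=-}
step 2 deliver 0→1: 1={part,t=1,log=-}
step 3 deliver 1→0: —
step 4 deliver 0→4: 4={part,t=1,log=-}
step 5 deliver 4→0: —
step 6 deliver 0→2: 2={part,t=1,log=-}
step 7 deliver 2→0: —
step 8 deliver 0→3: 3={part,t=1,log=-}
step 9 deliver 3→0: 0={coor,t=1,log=p}
step 10 deliver 0→4: 4={part,t=1,log=p}
step 11 deliver 0→3: 3={part,t=1,log=p}
step 12 timeout(0): 0={coor,t=2,log=p}
step 13 deliver 0→4: 4={part,t=2,log=p}
step 14 deliver 4→0: —
step 15 deliver 0→3: 3={part,t=2,log=p}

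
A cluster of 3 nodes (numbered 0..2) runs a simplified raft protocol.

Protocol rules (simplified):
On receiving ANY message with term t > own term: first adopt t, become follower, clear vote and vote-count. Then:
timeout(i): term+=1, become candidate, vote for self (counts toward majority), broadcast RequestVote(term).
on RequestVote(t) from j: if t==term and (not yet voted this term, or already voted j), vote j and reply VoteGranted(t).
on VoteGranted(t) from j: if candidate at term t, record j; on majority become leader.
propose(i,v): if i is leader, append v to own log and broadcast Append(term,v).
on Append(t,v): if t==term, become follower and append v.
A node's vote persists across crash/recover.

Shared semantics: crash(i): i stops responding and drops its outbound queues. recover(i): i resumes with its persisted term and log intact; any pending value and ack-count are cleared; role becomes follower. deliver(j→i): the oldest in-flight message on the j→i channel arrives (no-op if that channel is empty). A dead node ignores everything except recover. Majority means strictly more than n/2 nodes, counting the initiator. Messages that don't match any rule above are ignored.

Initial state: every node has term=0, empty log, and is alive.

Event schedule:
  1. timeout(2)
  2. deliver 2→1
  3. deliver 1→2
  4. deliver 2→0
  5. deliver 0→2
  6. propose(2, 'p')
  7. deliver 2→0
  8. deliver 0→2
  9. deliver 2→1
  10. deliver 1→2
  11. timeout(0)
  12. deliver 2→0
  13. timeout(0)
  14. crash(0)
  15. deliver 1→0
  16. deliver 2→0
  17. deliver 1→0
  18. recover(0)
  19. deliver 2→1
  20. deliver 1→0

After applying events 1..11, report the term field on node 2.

1. timeout(2):  <2:cand t1 ->
2. deliver 2→1:  <1:foll t1 ->
3. deliver 1→2:  <2:lead t1 ->
4. deliver 2→0:  <0:foll t1 ->
5. deliver 0→2:  nop
6. propose(2,'p'):  <2:lead t1 p>
7. deliver 2→0:  <0:foll t1 p>
8. deliver 0→2:  nop
9. deliver 2→1:  <1:foll t1 p>
10. deliver 1→2:  nop
11. timeout(0):  <0:cand t2 p>

1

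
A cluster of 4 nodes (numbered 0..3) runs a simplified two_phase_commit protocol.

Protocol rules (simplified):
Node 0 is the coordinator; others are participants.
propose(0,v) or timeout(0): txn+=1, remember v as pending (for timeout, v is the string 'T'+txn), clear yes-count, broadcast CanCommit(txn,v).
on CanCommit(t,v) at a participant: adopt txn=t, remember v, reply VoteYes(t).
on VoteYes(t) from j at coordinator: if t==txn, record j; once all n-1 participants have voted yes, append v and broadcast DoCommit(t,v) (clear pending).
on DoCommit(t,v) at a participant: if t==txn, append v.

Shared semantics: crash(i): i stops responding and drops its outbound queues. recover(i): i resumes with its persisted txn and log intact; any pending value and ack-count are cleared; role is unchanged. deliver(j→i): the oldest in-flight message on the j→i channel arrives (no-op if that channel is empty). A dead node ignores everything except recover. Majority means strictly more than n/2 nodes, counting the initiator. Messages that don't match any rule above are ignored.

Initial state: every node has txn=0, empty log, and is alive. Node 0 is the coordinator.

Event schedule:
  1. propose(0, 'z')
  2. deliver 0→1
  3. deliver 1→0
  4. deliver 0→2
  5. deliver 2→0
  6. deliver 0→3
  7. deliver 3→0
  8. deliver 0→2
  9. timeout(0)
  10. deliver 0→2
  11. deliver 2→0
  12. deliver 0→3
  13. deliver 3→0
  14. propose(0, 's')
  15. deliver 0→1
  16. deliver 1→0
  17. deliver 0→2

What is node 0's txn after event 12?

2

after 1 — propose(0,'z'): n0:coor/t1/[-]
after 2 — deliver 0→1: n1:part/t1/[-]
after 3 — deliver 1→0: ·
after 4 — deliver 0→2: n2:part/t1/[-]
after 5 — deliver 2→0: ·
after 6 — deliver 0→3: n3:part/t1/[-]
after 7 — deliver 3→0: n0:coor/t1/[z]
after 8 — deliver 0→2: n2:part/t1/[z]
after 9 — timeout(0): n0:coor/t2/[z]
after 10 — deliver 0→2: n2:part/t2/[z]
after 11 — deliver 2→0: ·
after 12 — deliver 0→3: n3:part/t1/[z]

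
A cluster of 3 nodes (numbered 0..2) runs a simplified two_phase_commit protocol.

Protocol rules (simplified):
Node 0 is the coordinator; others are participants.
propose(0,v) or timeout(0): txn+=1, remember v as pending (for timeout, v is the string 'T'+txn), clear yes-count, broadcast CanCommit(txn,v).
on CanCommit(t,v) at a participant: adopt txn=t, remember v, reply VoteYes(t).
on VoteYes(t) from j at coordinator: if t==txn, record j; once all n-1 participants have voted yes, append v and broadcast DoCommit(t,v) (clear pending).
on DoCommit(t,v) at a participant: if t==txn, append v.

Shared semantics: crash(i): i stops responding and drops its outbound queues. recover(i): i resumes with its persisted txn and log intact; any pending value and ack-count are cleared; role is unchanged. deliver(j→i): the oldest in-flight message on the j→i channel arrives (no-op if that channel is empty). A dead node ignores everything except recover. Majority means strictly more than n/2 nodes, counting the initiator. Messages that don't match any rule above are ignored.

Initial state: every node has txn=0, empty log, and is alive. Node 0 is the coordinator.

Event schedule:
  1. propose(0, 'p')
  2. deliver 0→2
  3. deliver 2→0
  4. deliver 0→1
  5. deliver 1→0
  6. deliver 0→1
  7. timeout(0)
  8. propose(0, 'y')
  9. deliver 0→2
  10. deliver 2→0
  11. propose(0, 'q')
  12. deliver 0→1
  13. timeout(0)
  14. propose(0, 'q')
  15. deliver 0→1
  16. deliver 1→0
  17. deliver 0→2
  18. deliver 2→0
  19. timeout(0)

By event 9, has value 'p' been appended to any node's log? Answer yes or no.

1. propose(0,'p'):  <0:coor t1 ->
2. deliver 0→2:  <2:part t1 ->
3. deliver 2→0:  nop
4. deliver 0→1:  <1:part t1 ->
5. deliver 1→0:  <0:coor t1 p>
6. deliver 0→1:  <1:part t1 p>
7. timeout(0):  <0:coor t2 p>
8. propose(0,'y'):  <0:coor t3 p>
9. deliver 0→2:  <2:part t1 p>

yes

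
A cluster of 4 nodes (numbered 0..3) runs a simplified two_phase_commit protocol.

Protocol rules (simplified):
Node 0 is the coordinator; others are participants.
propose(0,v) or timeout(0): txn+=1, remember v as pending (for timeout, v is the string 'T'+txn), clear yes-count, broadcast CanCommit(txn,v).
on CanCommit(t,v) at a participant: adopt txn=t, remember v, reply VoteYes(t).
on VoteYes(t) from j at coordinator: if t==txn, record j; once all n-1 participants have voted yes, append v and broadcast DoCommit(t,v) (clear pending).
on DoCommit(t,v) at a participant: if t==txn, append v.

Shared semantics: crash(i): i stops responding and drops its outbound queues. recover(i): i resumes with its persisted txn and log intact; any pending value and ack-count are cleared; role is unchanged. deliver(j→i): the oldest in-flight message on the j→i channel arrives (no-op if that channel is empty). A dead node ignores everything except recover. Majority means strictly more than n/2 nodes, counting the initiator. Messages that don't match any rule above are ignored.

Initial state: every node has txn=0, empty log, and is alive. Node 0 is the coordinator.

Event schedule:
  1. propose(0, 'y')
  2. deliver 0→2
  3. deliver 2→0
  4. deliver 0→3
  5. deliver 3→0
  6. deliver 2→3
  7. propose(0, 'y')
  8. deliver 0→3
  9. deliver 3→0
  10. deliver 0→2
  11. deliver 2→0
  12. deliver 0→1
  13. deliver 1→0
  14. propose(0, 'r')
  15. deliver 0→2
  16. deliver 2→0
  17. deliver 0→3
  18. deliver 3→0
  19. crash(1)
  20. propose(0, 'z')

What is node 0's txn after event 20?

after 1 — propose(0,'y'): n0:coor/t1/[-]
after 2 — deliver 0→2: n2:part/t1/[-]
after 3 — deliver 2→0: ·
after 4 — deliver 0→3: n3:part/t1/[-]
after 5 — deliver 3→0: ·
after 6 — deliver 2→3: ·
after 7 — propose(0,'y'): n0:coor/t2/[-]
after 8 — deliver 0→3: n3:part/t2/[-]
after 9 — deliver 3→0: ·
after 10 — deliver 0→2: n2:part/t2/[-]
after 11 — deliver 2→0: ·
after 12 — deliver 0→1: n1:part/t1/[-]
after 13 — deliver 1→0: ·
after 14 — propose(0,'r'): n0:coor/t3/[-]
after 15 — deliver 0→2: n2:part/t3/[-]
after 16 — deliver 2→0: ·
after 17 — deliver 0→3: n3:part/t3/[-]
after 18 — deliver 3→0: ·
after 19 — crash(1): n1:✗part/t1/[-]
after 20 — propose(0,'z'): n0:coor/t4/[-]

4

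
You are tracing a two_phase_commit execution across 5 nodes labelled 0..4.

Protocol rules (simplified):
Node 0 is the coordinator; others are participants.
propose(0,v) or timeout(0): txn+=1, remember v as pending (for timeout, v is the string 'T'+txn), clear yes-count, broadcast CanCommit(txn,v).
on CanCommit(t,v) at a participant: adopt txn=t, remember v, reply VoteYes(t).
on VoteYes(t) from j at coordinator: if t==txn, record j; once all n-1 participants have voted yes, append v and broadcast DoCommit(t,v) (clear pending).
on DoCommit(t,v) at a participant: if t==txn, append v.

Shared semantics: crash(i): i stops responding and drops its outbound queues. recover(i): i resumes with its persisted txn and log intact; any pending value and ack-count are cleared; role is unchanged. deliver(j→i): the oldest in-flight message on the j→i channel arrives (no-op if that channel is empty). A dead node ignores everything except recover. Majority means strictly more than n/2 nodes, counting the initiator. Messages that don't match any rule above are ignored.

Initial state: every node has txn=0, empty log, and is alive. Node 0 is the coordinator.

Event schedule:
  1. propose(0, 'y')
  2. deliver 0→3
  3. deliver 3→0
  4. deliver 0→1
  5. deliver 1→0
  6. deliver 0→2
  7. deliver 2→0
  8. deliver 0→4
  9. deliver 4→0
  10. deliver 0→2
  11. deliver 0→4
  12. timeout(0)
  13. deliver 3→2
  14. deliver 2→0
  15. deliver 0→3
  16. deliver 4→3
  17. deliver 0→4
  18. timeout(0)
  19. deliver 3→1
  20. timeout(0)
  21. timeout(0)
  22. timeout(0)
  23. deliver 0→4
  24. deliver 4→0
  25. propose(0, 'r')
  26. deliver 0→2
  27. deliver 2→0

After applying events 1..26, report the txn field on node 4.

3

[1] propose(0,'y') → N0(coor t1 [-])
[2] deliver 0→3 → N3(part t1 [-])
[3] deliver 3→0 → ∅
[4] deliver 0→1 → N1(part t1 [-])
[5] deliver 1→0 → ∅
[6] deliver 0→2 → N2(part t1 [-])
[7] deliver 2→0 → ∅
[8] deliver 0→4 → N4(part t1 [-])
[9] deliver 4→0 → N0(coor t1 [y])
[10] deliver 0→2 → N2(part t1 [y])
[11] deliver 0→4 → N4(part t1 [y])
[12] timeout(0) → N0(coor t2 [y])
[13] deliver 3→2 → ∅
[14] deliver 2→0 → ∅
[15] deliver 0→3 → N3(part t1 [y])
[16] deliver 4→3 → ∅
[17] deliver 0→4 → N4(part t2 [y])
[18] timeout(0) → N0(coor t3 [y])
[19] deliver 3→1 → ∅
[20] timeout(0) → N0(coor t4 [y])
[21] timeout(0) → N0(coor t5 [y])
[22] timeout(0) → N0(coor t6 [y])
[23] deliver 0→4 → N4(part t3 [y])
[24] deliver 4→0 → ∅
[25] propose(0,'r') → N0(coor t7 [y])
[26] deliver 0→2 → N2(part t2 [y])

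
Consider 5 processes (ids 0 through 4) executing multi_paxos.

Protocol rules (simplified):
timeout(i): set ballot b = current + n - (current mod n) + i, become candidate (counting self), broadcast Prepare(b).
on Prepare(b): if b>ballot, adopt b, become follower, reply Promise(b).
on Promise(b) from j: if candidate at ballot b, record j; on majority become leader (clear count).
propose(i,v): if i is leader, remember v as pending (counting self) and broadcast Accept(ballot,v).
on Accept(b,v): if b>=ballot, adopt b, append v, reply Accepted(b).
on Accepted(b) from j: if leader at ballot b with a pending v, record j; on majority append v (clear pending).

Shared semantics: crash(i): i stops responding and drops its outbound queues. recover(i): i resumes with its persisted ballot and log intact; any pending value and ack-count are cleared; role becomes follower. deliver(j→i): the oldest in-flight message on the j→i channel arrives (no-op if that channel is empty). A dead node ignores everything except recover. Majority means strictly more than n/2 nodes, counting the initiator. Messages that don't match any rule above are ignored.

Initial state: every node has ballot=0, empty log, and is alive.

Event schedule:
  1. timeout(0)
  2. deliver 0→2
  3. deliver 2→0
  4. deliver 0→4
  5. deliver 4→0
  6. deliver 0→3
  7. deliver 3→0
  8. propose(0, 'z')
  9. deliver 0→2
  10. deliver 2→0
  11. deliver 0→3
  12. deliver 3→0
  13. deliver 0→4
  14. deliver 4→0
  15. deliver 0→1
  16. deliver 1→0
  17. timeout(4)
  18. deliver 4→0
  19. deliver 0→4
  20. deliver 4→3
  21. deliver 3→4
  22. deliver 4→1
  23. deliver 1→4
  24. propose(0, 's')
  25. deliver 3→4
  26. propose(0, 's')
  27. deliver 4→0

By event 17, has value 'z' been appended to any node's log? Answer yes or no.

1. timeout(0):  <0:cand b5 ->
2. deliver 0→2:  <2:foll b5 ->
3. deliver 2→0:  nop
4. deliver 0→4:  <4:foll b5 ->
5. deliver 4→0:  <0:lead b5 ->
6. deliver 0→3:  <3:foll b5 ->
7. deliver 3→0:  nop
8. propose(0,'z'):  nop
9. deliver 0→2:  <2:foll b5 z>
10. deliver 2→0:  nop
11. deliver 0→3:  <3:foll b5 z>
12. deliver 3→0:  <0:lead b5 z>
13. deliver 0→4:  <4:foll b5 z>
14. deliver 4→0:  nop
15. deliver 0→1:  <1:foll b5 ->
16. deliver 1→0:  nop
17. timeout(4):  <4:cand b14 z>

yes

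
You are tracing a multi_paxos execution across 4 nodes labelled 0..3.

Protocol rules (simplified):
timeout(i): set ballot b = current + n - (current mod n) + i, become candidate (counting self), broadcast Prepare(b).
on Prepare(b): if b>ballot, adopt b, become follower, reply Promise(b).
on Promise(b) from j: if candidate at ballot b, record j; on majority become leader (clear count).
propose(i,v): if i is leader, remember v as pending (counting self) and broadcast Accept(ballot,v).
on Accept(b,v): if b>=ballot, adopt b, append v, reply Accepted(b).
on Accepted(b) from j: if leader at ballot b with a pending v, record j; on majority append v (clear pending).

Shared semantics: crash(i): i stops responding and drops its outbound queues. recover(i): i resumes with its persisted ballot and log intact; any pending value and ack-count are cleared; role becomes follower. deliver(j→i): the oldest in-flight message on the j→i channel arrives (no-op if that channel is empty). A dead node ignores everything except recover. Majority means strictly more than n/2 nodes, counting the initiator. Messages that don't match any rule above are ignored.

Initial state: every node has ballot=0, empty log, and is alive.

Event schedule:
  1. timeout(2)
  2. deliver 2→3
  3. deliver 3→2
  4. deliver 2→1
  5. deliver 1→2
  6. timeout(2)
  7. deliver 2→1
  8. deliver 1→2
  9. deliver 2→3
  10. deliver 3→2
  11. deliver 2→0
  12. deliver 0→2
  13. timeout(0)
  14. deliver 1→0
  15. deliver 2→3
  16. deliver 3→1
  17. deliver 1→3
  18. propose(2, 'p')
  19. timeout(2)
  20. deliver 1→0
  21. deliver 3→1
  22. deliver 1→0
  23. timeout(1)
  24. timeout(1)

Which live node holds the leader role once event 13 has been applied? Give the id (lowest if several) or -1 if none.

2

1. timeout(2):  <2:cand b6 ->
2. deliver 2→3:  <3:foll b6 ->
3. deliver 3→2:  nop
4. deliver 2→1:  <1:foll b6 ->
5. deliver 1→2:  <2:lead b6 ->
6. timeout(2):  <2:cand b10 ->
7. deliver 2→1:  <1:foll b10 ->
8. deliver 1→2:  nop
9. deliver 2→3:  <3:foll b10 ->
10. deliver 3→2:  <2:lead b10 ->
11. deliver 2→0:  <0:foll b6 ->
12. deliver 0→2:  nop
13. timeout(0):  <0:cand b8 ->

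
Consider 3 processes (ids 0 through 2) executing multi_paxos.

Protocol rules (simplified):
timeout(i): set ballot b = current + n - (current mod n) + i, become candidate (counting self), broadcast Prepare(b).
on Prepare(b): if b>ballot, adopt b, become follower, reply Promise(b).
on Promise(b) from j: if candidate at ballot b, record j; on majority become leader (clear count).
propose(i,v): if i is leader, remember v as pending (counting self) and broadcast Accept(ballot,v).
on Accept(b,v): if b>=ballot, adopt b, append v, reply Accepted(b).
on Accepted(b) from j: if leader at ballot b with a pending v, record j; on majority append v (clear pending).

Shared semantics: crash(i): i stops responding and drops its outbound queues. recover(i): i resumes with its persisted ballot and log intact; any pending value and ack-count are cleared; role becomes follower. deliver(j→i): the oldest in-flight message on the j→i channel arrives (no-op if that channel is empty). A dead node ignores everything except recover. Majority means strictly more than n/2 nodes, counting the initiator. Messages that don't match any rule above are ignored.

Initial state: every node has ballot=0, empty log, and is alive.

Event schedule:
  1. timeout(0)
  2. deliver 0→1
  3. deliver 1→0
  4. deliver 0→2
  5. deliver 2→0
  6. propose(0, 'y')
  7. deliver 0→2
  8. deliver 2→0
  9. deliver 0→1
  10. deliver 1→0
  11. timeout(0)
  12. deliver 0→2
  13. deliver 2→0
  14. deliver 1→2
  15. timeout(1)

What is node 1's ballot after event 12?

1. timeout(0):  <0:cand b3 ->
2. deliver 0→1:  <1:foll b3 ->
3. deliver 1→0:  <0:lead b3 ->
4. deliver 0→2:  <2:foll b3 ->
5. deliver 2→0:  nop
6. propose(0,'y'):  nop
7. deliver 0→2:  <2:foll b3 y>
8. deliver 2→0:  <0:lead b3 y>
9. deliver 0→1:  <1:foll b3 y>
10. deliver 1→0:  nop
11. timeout(0):  <0:cand b6 y>
12. deliver 0→2:  <2:foll b6 y>

3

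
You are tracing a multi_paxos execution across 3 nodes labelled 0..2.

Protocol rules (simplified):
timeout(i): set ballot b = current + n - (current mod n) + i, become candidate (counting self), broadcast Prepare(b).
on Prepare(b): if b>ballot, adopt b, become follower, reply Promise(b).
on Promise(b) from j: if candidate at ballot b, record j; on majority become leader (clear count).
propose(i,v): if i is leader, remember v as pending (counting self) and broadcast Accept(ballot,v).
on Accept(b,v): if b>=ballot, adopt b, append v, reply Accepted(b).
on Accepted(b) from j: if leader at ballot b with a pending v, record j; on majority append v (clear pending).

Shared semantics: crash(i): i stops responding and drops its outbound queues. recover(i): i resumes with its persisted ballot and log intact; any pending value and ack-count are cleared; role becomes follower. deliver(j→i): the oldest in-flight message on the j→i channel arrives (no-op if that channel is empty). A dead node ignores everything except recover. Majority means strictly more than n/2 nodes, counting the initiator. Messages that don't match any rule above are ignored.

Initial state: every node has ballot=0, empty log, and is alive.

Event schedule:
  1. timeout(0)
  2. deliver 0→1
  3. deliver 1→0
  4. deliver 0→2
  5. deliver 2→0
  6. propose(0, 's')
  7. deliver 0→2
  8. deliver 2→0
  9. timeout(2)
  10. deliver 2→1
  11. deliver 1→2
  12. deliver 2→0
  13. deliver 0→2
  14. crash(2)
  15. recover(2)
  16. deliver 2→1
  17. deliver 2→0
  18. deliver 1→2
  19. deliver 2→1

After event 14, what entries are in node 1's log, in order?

after 1 — timeout(0): n0:cand/b3/[-]
after 2 — deliver 0→1: n1:foll/b3/[-]
after 3 — deliver 1→0: n0:lead/b3/[-]
after 4 — deliver 0→2: n2:foll/b3/[-]
after 5 — deliver 2→0: ·
after 6 — propose(0,'s'): ·
after 7 — deliver 0→2: n2:foll/b3/[s]
after 8 — deliver 2→0: n0:lead/b3/[s]
after 9 — timeout(2): n2:cand/b8/[s]
after 10 — deliver 2→1: n1:foll/b8/[-]
after 11 — deliver 1→2: n2:lead/b8/[s]
after 12 — deliver 2→0: n0:foll/b8/[s]
after 13 — deliver 0→2: ·
after 14 — crash(2): n2:✗lead/b8/[s]

empty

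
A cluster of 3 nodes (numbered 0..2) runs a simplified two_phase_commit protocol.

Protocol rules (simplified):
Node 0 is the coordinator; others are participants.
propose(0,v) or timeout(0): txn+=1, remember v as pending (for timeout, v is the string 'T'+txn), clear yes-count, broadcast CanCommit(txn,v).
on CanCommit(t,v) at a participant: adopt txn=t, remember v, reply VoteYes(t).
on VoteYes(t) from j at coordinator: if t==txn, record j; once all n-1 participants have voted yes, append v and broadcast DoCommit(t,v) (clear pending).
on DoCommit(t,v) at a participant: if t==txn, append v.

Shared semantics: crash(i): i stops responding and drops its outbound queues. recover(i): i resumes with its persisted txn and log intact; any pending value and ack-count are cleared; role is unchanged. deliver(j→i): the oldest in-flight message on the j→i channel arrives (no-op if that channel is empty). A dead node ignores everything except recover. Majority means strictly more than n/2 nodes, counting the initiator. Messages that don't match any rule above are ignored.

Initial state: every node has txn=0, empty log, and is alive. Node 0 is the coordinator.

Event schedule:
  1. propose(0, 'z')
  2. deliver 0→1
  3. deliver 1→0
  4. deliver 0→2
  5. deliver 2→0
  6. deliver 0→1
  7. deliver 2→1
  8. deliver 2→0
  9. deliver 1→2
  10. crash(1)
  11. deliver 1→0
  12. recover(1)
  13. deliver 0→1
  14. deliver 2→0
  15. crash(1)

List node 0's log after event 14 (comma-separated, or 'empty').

after 1 — propose(0,'z'): n0:coor/t1/[-]
after 2 — deliver 0→1: n1:part/t1/[-]
after 3 — deliver 1→0: ·
after 4 — deliver 0→2: n2:part/t1/[-]
after 5 — deliver 2→0: n0:coor/t1/[z]
after 6 — deliver 0→1: n1:part/t1/[z]
after 7 — deliver 2→1: ·
after 8 — deliver 2→0: ·
after 9 — deliver 1→2: ·
after 10 — crash(1): n1:✗part/t1/[z]
after 11 — deliver 1→0: ·
after 12 — recover(1): n1:part/t1/[z]
after 13 — deliver 0→1: ·
after 14 — deliver 2→0: ·

z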